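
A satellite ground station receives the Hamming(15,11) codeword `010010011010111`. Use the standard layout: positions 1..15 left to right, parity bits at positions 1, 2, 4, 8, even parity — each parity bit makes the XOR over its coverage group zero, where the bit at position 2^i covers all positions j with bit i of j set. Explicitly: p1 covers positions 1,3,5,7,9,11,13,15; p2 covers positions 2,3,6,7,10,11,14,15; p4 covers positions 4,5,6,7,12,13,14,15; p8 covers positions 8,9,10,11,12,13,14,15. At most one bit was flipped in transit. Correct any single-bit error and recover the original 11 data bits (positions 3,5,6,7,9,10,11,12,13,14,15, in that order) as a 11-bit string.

s1: b1⊕b3⊕b5⊕b7⊕b9⊕b11⊕b13⊕b15 = 0⊕0⊕1⊕0⊕1⊕1⊕1⊕1 = 1
s2: b2⊕b3⊕b6⊕b7⊕b10⊕b11⊕b14⊕b15 = 1⊕0⊕0⊕0⊕0⊕1⊕1⊕1 = 0
s4: b4⊕b5⊕b6⊕b7⊕b12⊕b13⊕b14⊕b15 = 0⊕1⊕0⊕0⊕0⊕1⊕1⊕1 = 0
s8: b8⊕b9⊕b10⊕b11⊕b12⊕b13⊕b14⊕b15 = 1⊕1⊕0⊕1⊕0⊕1⊕1⊕1 = 0
Syndrome (s8...s1) = 0001 → position 1.
Flip bit 1: corrected codeword = 110010011010111
Data bits at positions 3,5,6,7,9,10,11,12,13,14,15: 01001010111

01001010111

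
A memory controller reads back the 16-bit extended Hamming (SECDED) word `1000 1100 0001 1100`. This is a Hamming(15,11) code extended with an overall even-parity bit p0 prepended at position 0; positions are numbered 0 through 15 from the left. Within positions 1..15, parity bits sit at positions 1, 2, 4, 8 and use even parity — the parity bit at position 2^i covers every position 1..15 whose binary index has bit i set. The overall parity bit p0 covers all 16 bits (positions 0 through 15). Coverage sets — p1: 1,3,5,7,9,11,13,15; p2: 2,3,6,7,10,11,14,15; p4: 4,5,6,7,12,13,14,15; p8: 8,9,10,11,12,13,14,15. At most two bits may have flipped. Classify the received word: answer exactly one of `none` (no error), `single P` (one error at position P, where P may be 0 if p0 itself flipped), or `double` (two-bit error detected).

s1: b1⊕b3⊕b5⊕b7⊕b9⊕b11⊕b13⊕b15 = 0⊕0⊕1⊕0⊕0⊕1⊕1⊕0 = 1
s2: b2⊕b3⊕b6⊕b7⊕b10⊕b11⊕b14⊕b15 = 0⊕0⊕0⊕0⊕0⊕1⊕0⊕0 = 1
s4: b4⊕b5⊕b6⊕b7⊕b12⊕b13⊕b14⊕b15 = 1⊕1⊕0⊕0⊕1⊕1⊕0⊕0 = 0
s8: b8⊕b9⊕b10⊕b11⊕b12⊕b13⊕b14⊕b15 = 0⊕0⊕0⊕1⊕1⊕1⊕0⊕0 = 1
Syndrome (s8...s1) = 1011 → position 11.
Overall parity (XOR of all 16 bits, including p0): 1⊕0⊕0⊕0⊕1⊕1⊕0⊕0⊕0⊕0⊕0⊕1⊕1⊕1⊕0⊕0 = 0
Overall=0, syndrome position=11 → double-bit error detected (uncorrectable).

double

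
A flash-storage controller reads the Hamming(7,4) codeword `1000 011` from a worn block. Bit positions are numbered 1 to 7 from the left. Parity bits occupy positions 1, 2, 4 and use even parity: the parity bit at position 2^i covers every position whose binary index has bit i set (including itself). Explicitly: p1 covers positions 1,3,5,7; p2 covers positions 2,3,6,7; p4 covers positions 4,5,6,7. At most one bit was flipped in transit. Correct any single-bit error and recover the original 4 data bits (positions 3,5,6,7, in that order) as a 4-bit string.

0011

s1: b1⊕b3⊕b5⊕b7 = 1⊕0⊕0⊕1 = 0
s2: b2⊕b3⊕b6⊕b7 = 0⊕0⊕1⊕1 = 0
s4: b4⊕b5⊕b6⊕b7 = 0⊕0⊕1⊕1 = 0
Syndrome (s4...s1) = 000 → position 0 (no error).
No correction needed.
Data bits at positions 3,5,6,7: 0011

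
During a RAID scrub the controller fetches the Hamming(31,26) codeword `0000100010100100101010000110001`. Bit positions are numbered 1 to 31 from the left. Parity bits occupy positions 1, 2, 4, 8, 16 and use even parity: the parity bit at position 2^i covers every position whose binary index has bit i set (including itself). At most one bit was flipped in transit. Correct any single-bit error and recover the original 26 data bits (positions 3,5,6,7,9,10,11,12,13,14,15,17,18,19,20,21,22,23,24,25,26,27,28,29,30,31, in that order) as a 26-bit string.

s1: b1⊕b3⊕b5⊕b7⊕b9⊕b11⊕b13⊕b15⊕b17⊕b19⊕b21⊕b23⊕b25⊕b27⊕b29⊕b31 = 0⊕0⊕1⊕0⊕1⊕1⊕0⊕0⊕1⊕1⊕1⊕0⊕0⊕1⊕0⊕1 = 0
s2: b2⊕b3⊕b6⊕b7⊕b10⊕b11⊕b14⊕b15⊕b18⊕b19⊕b22⊕b23⊕b26⊕b27⊕b30⊕b31 = 0⊕0⊕0⊕0⊕0⊕1⊕1⊕0⊕0⊕1⊕0⊕0⊕1⊕1⊕0⊕1 = 0
s4: b4⊕b5⊕b6⊕b7⊕b12⊕b13⊕b14⊕b15⊕b20⊕b21⊕b22⊕b23⊕b28⊕b29⊕b30⊕b31 = 0⊕1⊕0⊕0⊕0⊕0⊕1⊕0⊕0⊕1⊕0⊕0⊕0⊕0⊕0⊕1 = 0
s8: b8⊕b9⊕b10⊕b11⊕b12⊕b13⊕b14⊕b15⊕b24⊕b25⊕b26⊕b27⊕b28⊕b29⊕b30⊕b31 = 0⊕1⊕0⊕1⊕0⊕0⊕1⊕0⊕0⊕0⊕1⊕1⊕0⊕0⊕0⊕1 = 0
s16: b16⊕b17⊕b18⊕b19⊕b20⊕b21⊕b22⊕b23⊕b24⊕b25⊕b26⊕b27⊕b28⊕b29⊕b30⊕b31 = 0⊕1⊕0⊕1⊕0⊕1⊕0⊕0⊕0⊕0⊕1⊕1⊕0⊕0⊕0⊕1 = 0
Syndrome (s16...s1) = 00000 → position 0 (no error).
No correction needed.
Data bits at positions 3,5,6,7,9,10,11,12,13,14,15,17,18,19,20,21,22,23,24,25,26,27,28,29,30,31: 01001010010101010000110001

01001010010101010000110001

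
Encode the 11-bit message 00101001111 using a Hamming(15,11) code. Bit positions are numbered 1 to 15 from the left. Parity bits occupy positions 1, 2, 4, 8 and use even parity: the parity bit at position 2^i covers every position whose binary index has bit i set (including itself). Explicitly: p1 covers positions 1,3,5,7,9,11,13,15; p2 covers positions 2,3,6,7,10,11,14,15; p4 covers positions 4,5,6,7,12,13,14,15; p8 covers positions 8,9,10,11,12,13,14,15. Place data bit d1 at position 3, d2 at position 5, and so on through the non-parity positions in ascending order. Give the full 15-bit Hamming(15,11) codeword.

Place data bits at non-power-of-two positions: b3=0, b5=0, b6=1, b7=0, b9=1, b10=0, b11=0, b12=1, b13=1, b14=1, b15=1.
p1 = XOR of data positions {3,5,7,9,11,13,15} = 0⊕0⊕0⊕1⊕0⊕1⊕1 = 1
p2 = XOR of data positions {3,6,7,10,11,14,15} = 0⊕1⊕0⊕0⊕0⊕1⊕1 = 1
p4 = XOR of data positions {5,6,7,12,13,14,15} = 0⊕1⊕0⊕1⊕1⊕1⊕1 = 1
p8 = XOR of data positions {9,10,11,12,13,14,15} = 1⊕0⊕0⊕1⊕1⊕1⊕1 = 1
Codeword b1..b15 = 110101011001111

110101011001111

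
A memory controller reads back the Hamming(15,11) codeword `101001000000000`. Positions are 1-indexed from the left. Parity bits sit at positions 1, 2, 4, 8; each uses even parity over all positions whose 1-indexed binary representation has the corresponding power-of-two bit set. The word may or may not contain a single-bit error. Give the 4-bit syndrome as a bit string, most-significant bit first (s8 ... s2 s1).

s1: b1⊕b3⊕b5⊕b7⊕b9⊕b11⊕b13⊕b15 = 1⊕1⊕0⊕0⊕0⊕0⊕0⊕0 = 0
s2: b2⊕b3⊕b6⊕b7⊕b10⊕b11⊕b14⊕b15 = 0⊕1⊕1⊕0⊕0⊕0⊕0⊕0 = 0
s4: b4⊕b5⊕b6⊕b7⊕b12⊕b13⊕b14⊕b15 = 0⊕0⊕1⊕0⊕0⊕0⊕0⊕0 = 1
s8: b8⊕b9⊕b10⊕b11⊕b12⊕b13⊕b14⊕b15 = 0⊕0⊕0⊕0⊕0⊕0⊕0⊕0 = 0
Syndrome (s8...s1) = 0100 → position 4.

0100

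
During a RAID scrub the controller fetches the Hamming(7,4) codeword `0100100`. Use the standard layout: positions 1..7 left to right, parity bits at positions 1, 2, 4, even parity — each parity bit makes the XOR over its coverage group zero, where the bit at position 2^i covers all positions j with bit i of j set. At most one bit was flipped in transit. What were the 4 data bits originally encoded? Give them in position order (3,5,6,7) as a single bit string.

0101

s1: b1⊕b3⊕b5⊕b7 = 0⊕0⊕1⊕0 = 1
s2: b2⊕b3⊕b6⊕b7 = 1⊕0⊕0⊕0 = 1
s4: b4⊕b5⊕b6⊕b7 = 0⊕1⊕0⊕0 = 1
Syndrome (s4...s1) = 111 → position 7.
Flip bit 7: corrected codeword = 0100101
Data bits at positions 3,5,6,7: 0101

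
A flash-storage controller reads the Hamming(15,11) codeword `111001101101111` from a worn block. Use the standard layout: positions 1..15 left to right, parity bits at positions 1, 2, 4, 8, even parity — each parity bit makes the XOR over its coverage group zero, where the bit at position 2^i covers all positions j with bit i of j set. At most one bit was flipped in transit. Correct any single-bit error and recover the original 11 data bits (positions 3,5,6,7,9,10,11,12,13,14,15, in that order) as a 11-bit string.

s1: b1⊕b3⊕b5⊕b7⊕b9⊕b11⊕b13⊕b15 = 1⊕1⊕0⊕1⊕1⊕0⊕1⊕1 = 0
s2: b2⊕b3⊕b6⊕b7⊕b10⊕b11⊕b14⊕b15 = 1⊕1⊕1⊕1⊕1⊕0⊕1⊕1 = 1
s4: b4⊕b5⊕b6⊕b7⊕b12⊕b13⊕b14⊕b15 = 0⊕0⊕1⊕1⊕1⊕1⊕1⊕1 = 0
s8: b8⊕b9⊕b10⊕b11⊕b12⊕b13⊕b14⊕b15 = 0⊕1⊕1⊕0⊕1⊕1⊕1⊕1 = 0
Syndrome (s8...s1) = 0010 → position 2.
Flip bit 2: corrected codeword = 101001101101111
Data bits at positions 3,5,6,7,9,10,11,12,13,14,15: 10111101111

10111101111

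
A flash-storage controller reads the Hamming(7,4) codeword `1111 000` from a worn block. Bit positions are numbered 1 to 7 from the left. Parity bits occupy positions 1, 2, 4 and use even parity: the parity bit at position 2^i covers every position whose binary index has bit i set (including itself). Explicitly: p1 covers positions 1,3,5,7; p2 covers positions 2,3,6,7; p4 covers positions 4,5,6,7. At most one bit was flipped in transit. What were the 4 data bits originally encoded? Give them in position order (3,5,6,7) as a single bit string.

1000

s1: b1⊕b3⊕b5⊕b7 = 1⊕1⊕0⊕0 = 0
s2: b2⊕b3⊕b6⊕b7 = 1⊕1⊕0⊕0 = 0
s4: b4⊕b5⊕b6⊕b7 = 1⊕0⊕0⊕0 = 1
Syndrome (s4...s1) = 100 → position 4.
Flip bit 4: corrected codeword = 1110000
Data bits at positions 3,5,6,7: 1000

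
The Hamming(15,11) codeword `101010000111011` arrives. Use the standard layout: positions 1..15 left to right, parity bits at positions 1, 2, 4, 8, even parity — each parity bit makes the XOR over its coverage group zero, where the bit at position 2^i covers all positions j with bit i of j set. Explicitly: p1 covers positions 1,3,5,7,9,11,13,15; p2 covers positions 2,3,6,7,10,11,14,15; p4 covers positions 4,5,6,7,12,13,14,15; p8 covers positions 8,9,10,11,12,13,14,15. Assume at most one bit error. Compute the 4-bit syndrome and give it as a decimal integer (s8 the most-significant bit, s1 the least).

s1: b1⊕b3⊕b5⊕b7⊕b9⊕b11⊕b13⊕b15 = 1⊕1⊕1⊕0⊕0⊕1⊕0⊕1 = 1
s2: b2⊕b3⊕b6⊕b7⊕b10⊕b11⊕b14⊕b15 = 0⊕1⊕0⊕0⊕1⊕1⊕1⊕1 = 1
s4: b4⊕b5⊕b6⊕b7⊕b12⊕b13⊕b14⊕b15 = 0⊕1⊕0⊕0⊕1⊕0⊕1⊕1 = 0
s8: b8⊕b9⊕b10⊕b11⊕b12⊕b13⊕b14⊕b15 = 0⊕0⊕1⊕1⊕1⊕0⊕1⊕1 = 1
Syndrome (s8...s1) = 1011 → position 11.

11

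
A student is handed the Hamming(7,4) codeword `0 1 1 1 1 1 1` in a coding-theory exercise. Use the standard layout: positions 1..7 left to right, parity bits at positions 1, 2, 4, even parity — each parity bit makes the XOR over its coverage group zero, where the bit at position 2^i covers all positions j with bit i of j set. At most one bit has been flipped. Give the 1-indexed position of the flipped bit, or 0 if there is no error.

1

s1: b1⊕b3⊕b5⊕b7 = 0⊕1⊕1⊕1 = 1
s2: b2⊕b3⊕b6⊕b7 = 1⊕1⊕1⊕1 = 0
s4: b4⊕b5⊕b6⊕b7 = 1⊕1⊕1⊕1 = 0
Syndrome (s4...s1) = 001 → position 1.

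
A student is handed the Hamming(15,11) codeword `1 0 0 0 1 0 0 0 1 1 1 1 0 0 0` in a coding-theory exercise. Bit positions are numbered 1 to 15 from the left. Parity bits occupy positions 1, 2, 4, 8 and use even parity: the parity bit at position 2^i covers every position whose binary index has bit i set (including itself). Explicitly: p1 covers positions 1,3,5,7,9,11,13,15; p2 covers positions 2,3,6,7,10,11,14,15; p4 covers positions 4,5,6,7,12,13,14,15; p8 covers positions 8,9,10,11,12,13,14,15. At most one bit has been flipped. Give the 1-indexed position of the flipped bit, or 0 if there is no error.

0

s1: b1⊕b3⊕b5⊕b7⊕b9⊕b11⊕b13⊕b15 = 1⊕0⊕1⊕0⊕1⊕1⊕0⊕0 = 0
s2: b2⊕b3⊕b6⊕b7⊕b10⊕b11⊕b14⊕b15 = 0⊕0⊕0⊕0⊕1⊕1⊕0⊕0 = 0
s4: b4⊕b5⊕b6⊕b7⊕b12⊕b13⊕b14⊕b15 = 0⊕1⊕0⊕0⊕1⊕0⊕0⊕0 = 0
s8: b8⊕b9⊕b10⊕b11⊕b12⊕b13⊕b14⊕b15 = 0⊕1⊕1⊕1⊕1⊕0⊕0⊕0 = 0
Syndrome (s8...s1) = 0000 → position 0 (no error).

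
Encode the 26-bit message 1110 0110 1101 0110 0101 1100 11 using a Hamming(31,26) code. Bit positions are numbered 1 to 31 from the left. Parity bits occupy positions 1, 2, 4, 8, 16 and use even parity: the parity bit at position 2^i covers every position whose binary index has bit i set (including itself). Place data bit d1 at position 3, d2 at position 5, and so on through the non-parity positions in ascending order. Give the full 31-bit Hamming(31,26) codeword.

Place data bits at non-power-of-two positions: b3=1, b5=1, b6=1, b7=0, b9=0, b10=1, b11=1, b12=0, b13=1, b14=1, b15=0, b17=1, b18=0, b19=1, b20=1, b21=0, b22=0, b23=1, b24=0, b25=1, b26=1, b27=1, b28=0, b29=0, b30=1, b31=1.
p1 = XOR of data positions {3,5,7,9,11,13,15,17,19,21,23,25,27,29,31} = 1⊕1⊕0⊕0⊕1⊕1⊕0⊕1⊕1⊕0⊕1⊕1⊕1⊕0⊕1 = 0
p2 = XOR of data positions {3,6,7,10,11,14,15,18,19,22,23,26,27,30,31} = 1⊕1⊕0⊕1⊕1⊕1⊕0⊕0⊕1⊕0⊕1⊕1⊕1⊕1⊕1 = 1
p4 = XOR of data positions {5,6,7,12,13,14,15,20,21,22,23,28,29,30,31} = 1⊕1⊕0⊕0⊕1⊕1⊕0⊕1⊕0⊕0⊕1⊕0⊕0⊕1⊕1 = 0
p8 = XOR of data positions {9,10,11,12,13,14,15,24,25,26,27,28,29,30,31} = 0⊕1⊕1⊕0⊕1⊕1⊕0⊕0⊕1⊕1⊕1⊕0⊕0⊕1⊕1 = 1
p16 = XOR of data positions {17,18,19,20,21,22,23,24,25,26,27,28,29,30,31} = 1⊕0⊕1⊕1⊕0⊕0⊕1⊕0⊕1⊕1⊕1⊕0⊕0⊕1⊕1 = 1
Codeword b1..b31 = 0110110101101101101100101110011

0110110101101101101100101110011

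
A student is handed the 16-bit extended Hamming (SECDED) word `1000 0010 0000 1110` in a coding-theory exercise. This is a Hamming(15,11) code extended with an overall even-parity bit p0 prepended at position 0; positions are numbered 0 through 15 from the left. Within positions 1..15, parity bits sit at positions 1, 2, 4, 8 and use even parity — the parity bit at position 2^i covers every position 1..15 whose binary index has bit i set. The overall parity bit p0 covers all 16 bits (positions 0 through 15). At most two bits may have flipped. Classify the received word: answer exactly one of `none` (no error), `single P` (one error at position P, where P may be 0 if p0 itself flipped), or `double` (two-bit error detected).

single 9

s1: b1⊕b3⊕b5⊕b7⊕b9⊕b11⊕b13⊕b15 = 0⊕0⊕0⊕0⊕0⊕0⊕1⊕0 = 1
s2: b2⊕b3⊕b6⊕b7⊕b10⊕b11⊕b14⊕b15 = 0⊕0⊕1⊕0⊕0⊕0⊕1⊕0 = 0
s4: b4⊕b5⊕b6⊕b7⊕b12⊕b13⊕b14⊕b15 = 0⊕0⊕1⊕0⊕1⊕1⊕1⊕0 = 0
s8: b8⊕b9⊕b10⊕b11⊕b12⊕b13⊕b14⊕b15 = 0⊕0⊕0⊕0⊕1⊕1⊕1⊕0 = 1
Syndrome (s8...s1) = 1001 → position 9.
Overall parity (XOR of all 16 bits, including p0): 1⊕0⊕0⊕0⊕0⊕0⊕1⊕0⊕0⊕0⊕0⊕0⊕1⊕1⊕1⊕0 = 1
Overall=1, syndrome position=9 → single-bit error at position 9.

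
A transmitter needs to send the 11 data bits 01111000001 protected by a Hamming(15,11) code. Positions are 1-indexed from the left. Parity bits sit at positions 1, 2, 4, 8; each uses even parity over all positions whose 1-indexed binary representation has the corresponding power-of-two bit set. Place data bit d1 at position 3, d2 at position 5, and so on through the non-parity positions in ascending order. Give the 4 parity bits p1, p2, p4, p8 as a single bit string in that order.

Place data bits at non-power-of-two positions: b3=0, b5=1, b6=1, b7=1, b9=1, b10=0, b11=0, b12=0, b13=0, b14=0, b15=1.
p1 = XOR of data positions {3,5,7,9,11,13,15} = 0⊕1⊕1⊕1⊕0⊕0⊕1 = 0
p2 = XOR of data positions {3,6,7,10,11,14,15} = 0⊕1⊕1⊕0⊕0⊕0⊕1 = 1
p4 = XOR of data positions {5,6,7,12,13,14,15} = 1⊕1⊕1⊕0⊕0⊕0⊕1 = 0
p8 = XOR of data positions {9,10,11,12,13,14,15} = 1⊕0⊕0⊕0⊕0⊕0⊕1 = 0
Parity bits p1,p2,p4,p8 = 0100

0100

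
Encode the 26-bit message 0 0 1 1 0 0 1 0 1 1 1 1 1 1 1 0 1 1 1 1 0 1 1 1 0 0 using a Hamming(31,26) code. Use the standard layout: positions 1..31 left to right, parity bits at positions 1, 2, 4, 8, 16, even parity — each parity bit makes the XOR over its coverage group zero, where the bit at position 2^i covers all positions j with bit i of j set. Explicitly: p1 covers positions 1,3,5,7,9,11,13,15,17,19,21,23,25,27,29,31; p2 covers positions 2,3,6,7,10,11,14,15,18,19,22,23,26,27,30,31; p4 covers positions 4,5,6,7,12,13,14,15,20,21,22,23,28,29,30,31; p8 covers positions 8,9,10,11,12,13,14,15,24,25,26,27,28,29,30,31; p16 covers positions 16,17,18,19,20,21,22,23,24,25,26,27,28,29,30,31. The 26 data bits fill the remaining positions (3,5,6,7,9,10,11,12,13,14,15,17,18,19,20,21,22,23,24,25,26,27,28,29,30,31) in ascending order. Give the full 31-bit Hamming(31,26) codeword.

0000011100101111111101111011100

Place data bits at non-power-of-two positions: b3=0, b5=0, b6=1, b7=1, b9=0, b10=0, b11=1, b12=0, b13=1, b14=1, b15=1, b17=1, b18=1, b19=1, b20=1, b21=0, b22=1, b23=1, b24=1, b25=1, b26=0, b27=1, b28=1, b29=1, b30=0, b31=0.
p1 = XOR of data positions {3,5,7,9,11,13,15,17,19,21,23,25,27,29,31} = 0⊕0⊕1⊕0⊕1⊕1⊕1⊕1⊕1⊕0⊕1⊕1⊕1⊕1⊕0 = 0
p2 = XOR of data positions {3,6,7,10,11,14,15,18,19,22,23,26,27,30,31} = 0⊕1⊕1⊕0⊕1⊕1⊕1⊕1⊕1⊕1⊕1⊕0⊕1⊕0⊕0 = 0
p4 = XOR of data positions {5,6,7,12,13,14,15,20,21,22,23,28,29,30,31} = 0⊕1⊕1⊕0⊕1⊕1⊕1⊕1⊕0⊕1⊕1⊕1⊕1⊕0⊕0 = 0
p8 = XOR of data positions {9,10,11,12,13,14,15,24,25,26,27,28,29,30,31} = 0⊕0⊕1⊕0⊕1⊕1⊕1⊕1⊕1⊕0⊕1⊕1⊕1⊕0⊕0 = 1
p16 = XOR of data positions {17,18,19,20,21,22,23,24,25,26,27,28,29,30,31} = 1⊕1⊕1⊕1⊕0⊕1⊕1⊕1⊕1⊕0⊕1⊕1⊕1⊕0⊕0 = 1
Codeword b1..b31 = 0000011100101111111101111011100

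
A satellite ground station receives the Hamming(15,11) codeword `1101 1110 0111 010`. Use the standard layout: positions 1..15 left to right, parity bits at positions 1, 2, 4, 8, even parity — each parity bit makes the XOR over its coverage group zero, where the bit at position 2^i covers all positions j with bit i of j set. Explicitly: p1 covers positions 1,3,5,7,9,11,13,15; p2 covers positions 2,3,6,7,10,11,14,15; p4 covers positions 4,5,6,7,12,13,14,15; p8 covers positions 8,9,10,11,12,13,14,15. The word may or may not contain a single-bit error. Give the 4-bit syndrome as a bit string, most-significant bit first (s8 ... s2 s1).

0000

s1: b1⊕b3⊕b5⊕b7⊕b9⊕b11⊕b13⊕b15 = 1⊕0⊕1⊕1⊕0⊕1⊕0⊕0 = 0
s2: b2⊕b3⊕b6⊕b7⊕b10⊕b11⊕b14⊕b15 = 1⊕0⊕1⊕1⊕1⊕1⊕1⊕0 = 0
s4: b4⊕b5⊕b6⊕b7⊕b12⊕b13⊕b14⊕b15 = 1⊕1⊕1⊕1⊕1⊕0⊕1⊕0 = 0
s8: b8⊕b9⊕b10⊕b11⊕b12⊕b13⊕b14⊕b15 = 0⊕0⊕1⊕1⊕1⊕0⊕1⊕0 = 0
Syndrome (s8...s1) = 0000 → position 0 (no error).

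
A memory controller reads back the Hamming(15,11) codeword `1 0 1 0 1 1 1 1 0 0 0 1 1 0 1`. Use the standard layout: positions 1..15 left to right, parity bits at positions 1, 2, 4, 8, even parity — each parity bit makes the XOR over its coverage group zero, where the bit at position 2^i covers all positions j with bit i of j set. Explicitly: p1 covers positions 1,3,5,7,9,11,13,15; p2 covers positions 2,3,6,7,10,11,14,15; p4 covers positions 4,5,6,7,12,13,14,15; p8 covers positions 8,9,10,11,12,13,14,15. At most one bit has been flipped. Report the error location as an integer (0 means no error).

0

s1: b1⊕b3⊕b5⊕b7⊕b9⊕b11⊕b13⊕b15 = 1⊕1⊕1⊕1⊕0⊕0⊕1⊕1 = 0
s2: b2⊕b3⊕b6⊕b7⊕b10⊕b11⊕b14⊕b15 = 0⊕1⊕1⊕1⊕0⊕0⊕0⊕1 = 0
s4: b4⊕b5⊕b6⊕b7⊕b12⊕b13⊕b14⊕b15 = 0⊕1⊕1⊕1⊕1⊕1⊕0⊕1 = 0
s8: b8⊕b9⊕b10⊕b11⊕b12⊕b13⊕b14⊕b15 = 1⊕0⊕0⊕0⊕1⊕1⊕0⊕1 = 0
Syndrome (s8...s1) = 0000 → position 0 (no error).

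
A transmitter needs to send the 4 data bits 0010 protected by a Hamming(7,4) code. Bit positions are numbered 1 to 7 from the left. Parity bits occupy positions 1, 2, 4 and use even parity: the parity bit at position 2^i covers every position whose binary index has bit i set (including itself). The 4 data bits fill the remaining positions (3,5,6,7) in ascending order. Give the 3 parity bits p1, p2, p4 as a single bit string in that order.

Place data bits at non-power-of-two positions: b3=0, b5=0, b6=1, b7=0.
p1 = XOR of data positions {3,5,7} = 0⊕0⊕0 = 0
p2 = XOR of data positions {3,6,7} = 0⊕1⊕0 = 1
p4 = XOR of data positions {5,6,7} = 0⊕1⊕0 = 1
Parity bits p1,p2,p4 = 011

011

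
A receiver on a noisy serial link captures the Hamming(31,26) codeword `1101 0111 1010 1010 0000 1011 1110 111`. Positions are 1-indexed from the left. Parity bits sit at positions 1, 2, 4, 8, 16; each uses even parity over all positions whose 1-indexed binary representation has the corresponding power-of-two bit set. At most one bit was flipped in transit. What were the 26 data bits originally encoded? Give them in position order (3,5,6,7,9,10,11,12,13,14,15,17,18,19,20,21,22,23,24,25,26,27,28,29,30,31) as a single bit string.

s1: b1⊕b3⊕b5⊕b7⊕b9⊕b11⊕b13⊕b15⊕b17⊕b19⊕b21⊕b23⊕b25⊕b27⊕b29⊕b31 = 1⊕0⊕0⊕1⊕1⊕1⊕1⊕1⊕0⊕0⊕1⊕1⊕1⊕1⊕1⊕1 = 0
s2: b2⊕b3⊕b6⊕b7⊕b10⊕b11⊕b14⊕b15⊕b18⊕b19⊕b22⊕b23⊕b26⊕b27⊕b30⊕b31 = 1⊕0⊕1⊕1⊕0⊕1⊕0⊕1⊕0⊕0⊕0⊕1⊕1⊕1⊕1⊕1 = 0
s4: b4⊕b5⊕b6⊕b7⊕b12⊕b13⊕b14⊕b15⊕b20⊕b21⊕b22⊕b23⊕b28⊕b29⊕b30⊕b31 = 1⊕0⊕1⊕1⊕0⊕1⊕0⊕1⊕0⊕1⊕0⊕1⊕0⊕1⊕1⊕1 = 0
s8: b8⊕b9⊕b10⊕b11⊕b12⊕b13⊕b14⊕b15⊕b24⊕b25⊕b26⊕b27⊕b28⊕b29⊕b30⊕b31 = 1⊕1⊕0⊕1⊕0⊕1⊕0⊕1⊕1⊕1⊕1⊕1⊕0⊕1⊕1⊕1 = 0
s16: b16⊕b17⊕b18⊕b19⊕b20⊕b21⊕b22⊕b23⊕b24⊕b25⊕b26⊕b27⊕b28⊕b29⊕b30⊕b31 = 0⊕0⊕0⊕0⊕0⊕1⊕0⊕1⊕1⊕1⊕1⊕1⊕0⊕1⊕1⊕1 = 1
Syndrome (s16...s1) = 10000 → position 16.
Flip bit 16: corrected codeword = 1101011110101011000010111110111
Data bits at positions 3,5,6,7,9,10,11,12,13,14,15,17,18,19,20,21,22,23,24,25,26,27,28,29,30,31: 00111010101000010111110111

00111010101000010111110111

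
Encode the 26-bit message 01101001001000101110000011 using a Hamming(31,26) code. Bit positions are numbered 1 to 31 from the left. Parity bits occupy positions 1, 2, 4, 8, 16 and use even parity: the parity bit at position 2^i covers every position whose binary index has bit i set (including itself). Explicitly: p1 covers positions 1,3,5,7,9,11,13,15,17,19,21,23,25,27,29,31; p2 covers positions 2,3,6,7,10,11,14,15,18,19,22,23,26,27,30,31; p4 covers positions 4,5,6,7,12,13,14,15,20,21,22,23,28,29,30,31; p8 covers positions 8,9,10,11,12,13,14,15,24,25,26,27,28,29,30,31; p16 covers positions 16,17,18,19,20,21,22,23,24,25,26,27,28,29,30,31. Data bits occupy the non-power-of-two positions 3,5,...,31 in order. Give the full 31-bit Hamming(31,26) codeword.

1001110010010010000101110000011

Place data bits at non-power-of-two positions: b3=0, b5=1, b6=1, b7=0, b9=1, b10=0, b11=0, b12=1, b13=0, b14=0, b15=1, b17=0, b18=0, b19=0, b20=1, b21=0, b22=1, b23=1, b24=1, b25=0, b26=0, b27=0, b28=0, b29=0, b30=1, b31=1.
p1 = XOR of data positions {3,5,7,9,11,13,15,17,19,21,23,25,27,29,31} = 0⊕1⊕0⊕1⊕0⊕0⊕1⊕0⊕0⊕0⊕1⊕0⊕0⊕0⊕1 = 1
p2 = XOR of data positions {3,6,7,10,11,14,15,18,19,22,23,26,27,30,31} = 0⊕1⊕0⊕0⊕0⊕0⊕1⊕0⊕0⊕1⊕1⊕0⊕0⊕1⊕1 = 0
p4 = XOR of data positions {5,6,7,12,13,14,15,20,21,22,23,28,29,30,31} = 1⊕1⊕0⊕1⊕0⊕0⊕1⊕1⊕0⊕1⊕1⊕0⊕0⊕1⊕1 = 1
p8 = XOR of data positions {9,10,11,12,13,14,15,24,25,26,27,28,29,30,31} = 1⊕0⊕0⊕1⊕0⊕0⊕1⊕1⊕0⊕0⊕0⊕0⊕0⊕1⊕1 = 0
p16 = XOR of data positions {17,18,19,20,21,22,23,24,25,26,27,28,29,30,31} = 0⊕0⊕0⊕1⊕0⊕1⊕1⊕1⊕0⊕0⊕0⊕0⊕0⊕1⊕1 = 0
Codeword b1..b31 = 1001110010010010000101110000011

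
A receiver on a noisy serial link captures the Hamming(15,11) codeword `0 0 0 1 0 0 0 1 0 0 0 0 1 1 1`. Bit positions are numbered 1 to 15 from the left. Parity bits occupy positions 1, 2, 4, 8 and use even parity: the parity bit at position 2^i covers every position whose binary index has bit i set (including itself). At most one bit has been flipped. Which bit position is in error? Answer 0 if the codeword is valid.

0

s1: b1⊕b3⊕b5⊕b7⊕b9⊕b11⊕b13⊕b15 = 0⊕0⊕0⊕0⊕0⊕0⊕1⊕1 = 0
s2: b2⊕b3⊕b6⊕b7⊕b10⊕b11⊕b14⊕b15 = 0⊕0⊕0⊕0⊕0⊕0⊕1⊕1 = 0
s4: b4⊕b5⊕b6⊕b7⊕b12⊕b13⊕b14⊕b15 = 1⊕0⊕0⊕0⊕0⊕1⊕1⊕1 = 0
s8: b8⊕b9⊕b10⊕b11⊕b12⊕b13⊕b14⊕b15 = 1⊕0⊕0⊕0⊕0⊕1⊕1⊕1 = 0
Syndrome (s8...s1) = 0000 → position 0 (no error).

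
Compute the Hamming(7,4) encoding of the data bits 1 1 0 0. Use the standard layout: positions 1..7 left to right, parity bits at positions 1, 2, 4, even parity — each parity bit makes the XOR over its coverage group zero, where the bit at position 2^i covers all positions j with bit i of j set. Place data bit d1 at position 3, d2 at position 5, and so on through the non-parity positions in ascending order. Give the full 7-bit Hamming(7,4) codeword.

Place data bits at non-power-of-two positions: b3=1, b5=1, b6=0, b7=0.
p1 = XOR of data positions {3,5,7} = 1⊕1⊕0 = 0
p2 = XOR of data positions {3,6,7} = 1⊕0⊕0 = 1
p4 = XOR of data positions {5,6,7} = 1⊕0⊕0 = 1
Codeword b1..b7 = 0111100

0111100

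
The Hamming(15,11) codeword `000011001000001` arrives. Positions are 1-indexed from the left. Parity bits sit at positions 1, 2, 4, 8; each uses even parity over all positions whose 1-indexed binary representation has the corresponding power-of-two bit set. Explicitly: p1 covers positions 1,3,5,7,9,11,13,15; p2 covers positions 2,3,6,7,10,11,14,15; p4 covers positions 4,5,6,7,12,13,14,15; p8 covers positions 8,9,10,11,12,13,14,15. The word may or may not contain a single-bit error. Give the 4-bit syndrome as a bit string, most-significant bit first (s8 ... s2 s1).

s1: b1⊕b3⊕b5⊕b7⊕b9⊕b11⊕b13⊕b15 = 0⊕0⊕1⊕0⊕1⊕0⊕0⊕1 = 1
s2: b2⊕b3⊕b6⊕b7⊕b10⊕b11⊕b14⊕b15 = 0⊕0⊕1⊕0⊕0⊕0⊕0⊕1 = 0
s4: b4⊕b5⊕b6⊕b7⊕b12⊕b13⊕b14⊕b15 = 0⊕1⊕1⊕0⊕0⊕0⊕0⊕1 = 1
s8: b8⊕b9⊕b10⊕b11⊕b12⊕b13⊕b14⊕b15 = 0⊕1⊕0⊕0⊕0⊕0⊕0⊕1 = 0
Syndrome (s8...s1) = 0101 → position 5.

0101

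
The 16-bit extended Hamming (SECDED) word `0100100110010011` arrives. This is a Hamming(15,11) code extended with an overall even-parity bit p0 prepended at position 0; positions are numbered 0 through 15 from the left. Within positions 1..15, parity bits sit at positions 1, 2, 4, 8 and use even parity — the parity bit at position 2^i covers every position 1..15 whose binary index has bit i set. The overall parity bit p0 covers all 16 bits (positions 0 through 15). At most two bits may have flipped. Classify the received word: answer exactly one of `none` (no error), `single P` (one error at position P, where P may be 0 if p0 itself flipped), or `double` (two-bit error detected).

single 0

s1: b1⊕b3⊕b5⊕b7⊕b9⊕b11⊕b13⊕b15 = 1⊕0⊕0⊕1⊕0⊕1⊕0⊕1 = 0
s2: b2⊕b3⊕b6⊕b7⊕b10⊕b11⊕b14⊕b15 = 0⊕0⊕0⊕1⊕0⊕1⊕1⊕1 = 0
s4: b4⊕b5⊕b6⊕b7⊕b12⊕b13⊕b14⊕b15 = 1⊕0⊕0⊕1⊕0⊕0⊕1⊕1 = 0
s8: b8⊕b9⊕b10⊕b11⊕b12⊕b13⊕b14⊕b15 = 1⊕0⊕0⊕1⊕0⊕0⊕1⊕1 = 0
Syndrome (s8...s1) = 0000 → position 0 (no error).
Overall parity (XOR of all 16 bits, including p0): 0⊕1⊕0⊕0⊕1⊕0⊕0⊕1⊕1⊕0⊕0⊕1⊕0⊕0⊕1⊕1 = 1
Overall=1, syndrome position=0 → single-bit error at position 0.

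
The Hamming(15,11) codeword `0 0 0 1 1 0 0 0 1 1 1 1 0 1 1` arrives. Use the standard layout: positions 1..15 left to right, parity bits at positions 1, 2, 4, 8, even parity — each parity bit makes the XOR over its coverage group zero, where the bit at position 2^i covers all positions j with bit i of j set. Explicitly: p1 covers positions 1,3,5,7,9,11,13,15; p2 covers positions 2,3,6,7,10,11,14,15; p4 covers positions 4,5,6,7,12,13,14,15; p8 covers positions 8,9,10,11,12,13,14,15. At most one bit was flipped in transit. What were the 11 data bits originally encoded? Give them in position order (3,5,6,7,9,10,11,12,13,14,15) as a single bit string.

s1: b1⊕b3⊕b5⊕b7⊕b9⊕b11⊕b13⊕b15 = 0⊕0⊕1⊕0⊕1⊕1⊕0⊕1 = 0
s2: b2⊕b3⊕b6⊕b7⊕b10⊕b11⊕b14⊕b15 = 0⊕0⊕0⊕0⊕1⊕1⊕1⊕1 = 0
s4: b4⊕b5⊕b6⊕b7⊕b12⊕b13⊕b14⊕b15 = 1⊕1⊕0⊕0⊕1⊕0⊕1⊕1 = 1
s8: b8⊕b9⊕b10⊕b11⊕b12⊕b13⊕b14⊕b15 = 0⊕1⊕1⊕1⊕1⊕0⊕1⊕1 = 0
Syndrome (s8...s1) = 0100 → position 4.
Flip bit 4: corrected codeword = 000010001111011
Data bits at positions 3,5,6,7,9,10,11,12,13,14,15: 01001111011

01001111011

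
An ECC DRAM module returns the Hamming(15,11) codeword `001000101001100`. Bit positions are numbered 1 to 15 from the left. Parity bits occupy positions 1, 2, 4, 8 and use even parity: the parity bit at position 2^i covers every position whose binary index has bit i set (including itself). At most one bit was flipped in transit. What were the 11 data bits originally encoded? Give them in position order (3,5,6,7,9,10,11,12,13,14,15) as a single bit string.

10011000100

s1: b1⊕b3⊕b5⊕b7⊕b9⊕b11⊕b13⊕b15 = 0⊕1⊕0⊕1⊕1⊕0⊕1⊕0 = 0
s2: b2⊕b3⊕b6⊕b7⊕b10⊕b11⊕b14⊕b15 = 0⊕1⊕0⊕1⊕0⊕0⊕0⊕0 = 0
s4: b4⊕b5⊕b6⊕b7⊕b12⊕b13⊕b14⊕b15 = 0⊕0⊕0⊕1⊕1⊕1⊕0⊕0 = 1
s8: b8⊕b9⊕b10⊕b11⊕b12⊕b13⊕b14⊕b15 = 0⊕1⊕0⊕0⊕1⊕1⊕0⊕0 = 1
Syndrome (s8...s1) = 1100 → position 12.
Flip bit 12: corrected codeword = 001000101000100
Data bits at positions 3,5,6,7,9,10,11,12,13,14,15: 10011000100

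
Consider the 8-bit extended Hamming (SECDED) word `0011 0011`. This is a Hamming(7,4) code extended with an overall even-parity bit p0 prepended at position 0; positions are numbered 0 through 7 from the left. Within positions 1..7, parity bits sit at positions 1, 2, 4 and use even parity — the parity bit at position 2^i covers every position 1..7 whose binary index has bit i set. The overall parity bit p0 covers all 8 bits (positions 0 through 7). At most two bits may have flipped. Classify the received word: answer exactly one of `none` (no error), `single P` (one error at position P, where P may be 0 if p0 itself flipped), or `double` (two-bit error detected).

s1: b1⊕b3⊕b5⊕b7 = 0⊕1⊕0⊕1 = 0
s2: b2⊕b3⊕b6⊕b7 = 1⊕1⊕1⊕1 = 0
s4: b4⊕b5⊕b6⊕b7 = 0⊕0⊕1⊕1 = 0
Syndrome (s4...s1) = 000 → position 0 (no error).
Overall parity (XOR of all 8 bits, including p0): 0⊕0⊕1⊕1⊕0⊕0⊕1⊕1 = 0
Overall=0, syndrome position=0 → no error.

none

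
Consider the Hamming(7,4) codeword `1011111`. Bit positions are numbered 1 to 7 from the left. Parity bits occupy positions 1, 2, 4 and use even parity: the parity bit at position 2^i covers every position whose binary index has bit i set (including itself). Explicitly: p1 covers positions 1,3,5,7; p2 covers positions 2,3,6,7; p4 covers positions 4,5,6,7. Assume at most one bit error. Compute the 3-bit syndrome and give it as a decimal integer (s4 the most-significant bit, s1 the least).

s1: b1⊕b3⊕b5⊕b7 = 1⊕1⊕1⊕1 = 0
s2: b2⊕b3⊕b6⊕b7 = 0⊕1⊕1⊕1 = 1
s4: b4⊕b5⊕b6⊕b7 = 1⊕1⊕1⊕1 = 0
Syndrome (s4...s1) = 010 → position 2.

2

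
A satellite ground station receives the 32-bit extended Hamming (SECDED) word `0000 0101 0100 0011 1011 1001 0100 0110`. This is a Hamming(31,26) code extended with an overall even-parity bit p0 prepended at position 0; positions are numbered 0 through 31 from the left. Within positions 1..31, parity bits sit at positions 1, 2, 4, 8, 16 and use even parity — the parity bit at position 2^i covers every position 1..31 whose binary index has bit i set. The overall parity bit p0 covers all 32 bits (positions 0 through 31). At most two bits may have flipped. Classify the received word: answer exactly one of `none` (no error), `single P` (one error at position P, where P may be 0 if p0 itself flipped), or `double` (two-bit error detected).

single 2

s1: b1⊕b3⊕b5⊕b7⊕b9⊕b11⊕b13⊕b15⊕b17⊕b19⊕b21⊕b23⊕b25⊕b27⊕b29⊕b31 = 0⊕0⊕1⊕1⊕1⊕0⊕0⊕1⊕0⊕1⊕0⊕1⊕1⊕0⊕1⊕0 = 0
s2: b2⊕b3⊕b6⊕b7⊕b10⊕b11⊕b14⊕b15⊕b18⊕b19⊕b22⊕b23⊕b26⊕b27⊕b30⊕b31 = 0⊕0⊕0⊕1⊕0⊕0⊕1⊕1⊕1⊕1⊕0⊕1⊕0⊕0⊕1⊕0 = 1
s4: b4⊕b5⊕b6⊕b7⊕b12⊕b13⊕b14⊕b15⊕b20⊕b21⊕b22⊕b23⊕b28⊕b29⊕b30⊕b31 = 0⊕1⊕0⊕1⊕0⊕0⊕1⊕1⊕1⊕0⊕0⊕1⊕0⊕1⊕1⊕0 = 0
s8: b8⊕b9⊕b10⊕b11⊕b12⊕b13⊕b14⊕b15⊕b24⊕b25⊕b26⊕b27⊕b28⊕b29⊕b30⊕b31 = 0⊕1⊕0⊕0⊕0⊕0⊕1⊕1⊕0⊕1⊕0⊕0⊕0⊕1⊕1⊕0 = 0
s16: b16⊕b17⊕b18⊕b19⊕b20⊕b21⊕b22⊕b23⊕b24⊕b25⊕b26⊕b27⊕b28⊕b29⊕b30⊕b31 = 1⊕0⊕1⊕1⊕1⊕0⊕0⊕1⊕0⊕1⊕0⊕0⊕0⊕1⊕1⊕0 = 0
Syndrome (s16...s1) = 00010 → position 2.
Overall parity (XOR of all 32 bits, including p0): 0⊕0⊕0⊕0⊕0⊕1⊕0⊕1⊕0⊕1⊕0⊕0⊕0⊕0⊕1⊕1⊕1⊕0⊕1⊕1⊕1⊕0⊕0⊕1⊕0⊕1⊕0⊕0⊕0⊕1⊕1⊕0 = 1
Overall=1, syndrome position=2 → single-bit error at position 2.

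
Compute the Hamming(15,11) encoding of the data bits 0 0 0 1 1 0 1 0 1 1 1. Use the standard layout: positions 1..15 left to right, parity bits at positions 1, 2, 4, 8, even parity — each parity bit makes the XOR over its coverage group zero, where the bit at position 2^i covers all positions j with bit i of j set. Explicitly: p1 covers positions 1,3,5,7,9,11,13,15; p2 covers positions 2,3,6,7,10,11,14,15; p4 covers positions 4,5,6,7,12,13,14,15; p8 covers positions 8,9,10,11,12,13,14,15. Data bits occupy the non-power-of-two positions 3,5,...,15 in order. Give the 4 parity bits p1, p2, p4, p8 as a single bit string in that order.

1001

Place data bits at non-power-of-two positions: b3=0, b5=0, b6=0, b7=1, b9=1, b10=0, b11=1, b12=0, b13=1, b14=1, b15=1.
p1 = XOR of data positions {3,5,7,9,11,13,15} = 0⊕0⊕1⊕1⊕1⊕1⊕1 = 1
p2 = XOR of data positions {3,6,7,10,11,14,15} = 0⊕0⊕1⊕0⊕1⊕1⊕1 = 0
p4 = XOR of data positions {5,6,7,12,13,14,15} = 0⊕0⊕1⊕0⊕1⊕1⊕1 = 0
p8 = XOR of data positions {9,10,11,12,13,14,15} = 1⊕0⊕1⊕0⊕1⊕1⊕1 = 1
Parity bits p1,p2,p4,p8 = 1001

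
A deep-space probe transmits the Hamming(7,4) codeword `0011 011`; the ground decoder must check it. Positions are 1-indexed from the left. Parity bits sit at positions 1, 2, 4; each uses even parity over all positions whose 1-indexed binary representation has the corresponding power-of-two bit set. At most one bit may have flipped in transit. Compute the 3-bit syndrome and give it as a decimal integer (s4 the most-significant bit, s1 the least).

s1: b1⊕b3⊕b5⊕b7 = 0⊕1⊕0⊕1 = 0
s2: b2⊕b3⊕b6⊕b7 = 0⊕1⊕1⊕1 = 1
s4: b4⊕b5⊕b6⊕b7 = 1⊕0⊕1⊕1 = 1
Syndrome (s4...s1) = 110 → position 6.

6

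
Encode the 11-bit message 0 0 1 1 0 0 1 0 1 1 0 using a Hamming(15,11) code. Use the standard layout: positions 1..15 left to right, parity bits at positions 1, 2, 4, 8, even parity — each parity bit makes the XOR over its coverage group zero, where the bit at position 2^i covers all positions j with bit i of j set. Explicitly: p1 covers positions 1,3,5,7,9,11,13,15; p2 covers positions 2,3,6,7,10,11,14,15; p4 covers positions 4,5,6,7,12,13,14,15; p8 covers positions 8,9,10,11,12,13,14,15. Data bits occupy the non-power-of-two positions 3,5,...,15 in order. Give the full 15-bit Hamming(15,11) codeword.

100001110010110

Place data bits at non-power-of-two positions: b3=0, b5=0, b6=1, b7=1, b9=0, b10=0, b11=1, b12=0, b13=1, b14=1, b15=0.
p1 = XOR of data positions {3,5,7,9,11,13,15} = 0⊕0⊕1⊕0⊕1⊕1⊕0 = 1
p2 = XOR of data positions {3,6,7,10,11,14,15} = 0⊕1⊕1⊕0⊕1⊕1⊕0 = 0
p4 = XOR of data positions {5,6,7,12,13,14,15} = 0⊕1⊕1⊕0⊕1⊕1⊕0 = 0
p8 = XOR of data positions {9,10,11,12,13,14,15} = 0⊕0⊕1⊕0⊕1⊕1⊕0 = 1
Codeword b1..b15 = 100001110010110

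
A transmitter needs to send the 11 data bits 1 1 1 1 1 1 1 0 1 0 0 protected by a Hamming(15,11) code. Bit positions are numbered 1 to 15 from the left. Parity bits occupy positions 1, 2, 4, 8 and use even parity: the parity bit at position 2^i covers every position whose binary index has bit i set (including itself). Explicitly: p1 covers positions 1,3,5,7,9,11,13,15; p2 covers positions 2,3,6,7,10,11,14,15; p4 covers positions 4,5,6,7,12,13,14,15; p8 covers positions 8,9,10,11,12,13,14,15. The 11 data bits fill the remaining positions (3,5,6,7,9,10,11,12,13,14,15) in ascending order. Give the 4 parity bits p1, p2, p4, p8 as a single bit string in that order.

Place data bits at non-power-of-two positions: b3=1, b5=1, b6=1, b7=1, b9=1, b10=1, b11=1, b12=0, b13=1, b14=0, b15=0.
p1 = XOR of data positions {3,5,7,9,11,13,15} = 1⊕1⊕1⊕1⊕1⊕1⊕0 = 0
p2 = XOR of data positions {3,6,7,10,11,14,15} = 1⊕1⊕1⊕1⊕1⊕0⊕0 = 1
p4 = XOR of data positions {5,6,7,12,13,14,15} = 1⊕1⊕1⊕0⊕1⊕0⊕0 = 0
p8 = XOR of data positions {9,10,11,12,13,14,15} = 1⊕1⊕1⊕0⊕1⊕0⊕0 = 0
Parity bits p1,p2,p4,p8 = 0100

0100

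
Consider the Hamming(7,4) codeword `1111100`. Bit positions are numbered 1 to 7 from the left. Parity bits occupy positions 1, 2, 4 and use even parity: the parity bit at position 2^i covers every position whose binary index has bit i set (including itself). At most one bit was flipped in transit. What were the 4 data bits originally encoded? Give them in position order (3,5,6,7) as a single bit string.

1100

s1: b1⊕b3⊕b5⊕b7 = 1⊕1⊕1⊕0 = 1
s2: b2⊕b3⊕b6⊕b7 = 1⊕1⊕0⊕0 = 0
s4: b4⊕b5⊕b6⊕b7 = 1⊕1⊕0⊕0 = 0
Syndrome (s4...s1) = 001 → position 1.
Flip bit 1: corrected codeword = 0111100
Data bits at positions 3,5,6,7: 1100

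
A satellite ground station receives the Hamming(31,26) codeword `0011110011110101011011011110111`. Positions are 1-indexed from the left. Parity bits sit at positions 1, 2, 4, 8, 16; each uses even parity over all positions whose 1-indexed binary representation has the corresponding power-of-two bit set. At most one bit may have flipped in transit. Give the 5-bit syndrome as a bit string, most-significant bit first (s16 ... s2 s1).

00000

s1: b1⊕b3⊕b5⊕b7⊕b9⊕b11⊕b13⊕b15⊕b17⊕b19⊕b21⊕b23⊕b25⊕b27⊕b29⊕b31 = 0⊕1⊕1⊕0⊕1⊕1⊕0⊕0⊕0⊕1⊕1⊕0⊕1⊕1⊕1⊕1 = 0
s2: b2⊕b3⊕b6⊕b7⊕b10⊕b11⊕b14⊕b15⊕b18⊕b19⊕b22⊕b23⊕b26⊕b27⊕b30⊕b31 = 0⊕1⊕1⊕0⊕1⊕1⊕1⊕0⊕1⊕1⊕1⊕0⊕1⊕1⊕1⊕1 = 0
s4: b4⊕b5⊕b6⊕b7⊕b12⊕b13⊕b14⊕b15⊕b20⊕b21⊕b22⊕b23⊕b28⊕b29⊕b30⊕b31 = 1⊕1⊕1⊕0⊕1⊕0⊕1⊕0⊕0⊕1⊕1⊕0⊕0⊕1⊕1⊕1 = 0
s8: b8⊕b9⊕b10⊕b11⊕b12⊕b13⊕b14⊕b15⊕b24⊕b25⊕b26⊕b27⊕b28⊕b29⊕b30⊕b31 = 0⊕1⊕1⊕1⊕1⊕0⊕1⊕0⊕1⊕1⊕1⊕1⊕0⊕1⊕1⊕1 = 0
s16: b16⊕b17⊕b18⊕b19⊕b20⊕b21⊕b22⊕b23⊕b24⊕b25⊕b26⊕b27⊕b28⊕b29⊕b30⊕b31 = 1⊕0⊕1⊕1⊕0⊕1⊕1⊕0⊕1⊕1⊕1⊕1⊕0⊕1⊕1⊕1 = 0
Syndrome (s16...s1) = 00000 → position 0 (no error).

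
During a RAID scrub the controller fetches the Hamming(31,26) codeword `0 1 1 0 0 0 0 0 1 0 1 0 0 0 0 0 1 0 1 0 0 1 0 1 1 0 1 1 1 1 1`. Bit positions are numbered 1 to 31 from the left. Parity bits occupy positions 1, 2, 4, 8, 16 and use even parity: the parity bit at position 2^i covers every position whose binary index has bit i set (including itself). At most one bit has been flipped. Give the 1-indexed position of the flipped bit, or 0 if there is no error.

13

s1: b1⊕b3⊕b5⊕b7⊕b9⊕b11⊕b13⊕b15⊕b17⊕b19⊕b21⊕b23⊕b25⊕b27⊕b29⊕b31 = 0⊕1⊕0⊕0⊕1⊕1⊕0⊕0⊕1⊕1⊕0⊕0⊕1⊕1⊕1⊕1 = 1
s2: b2⊕b3⊕b6⊕b7⊕b10⊕b11⊕b14⊕b15⊕b18⊕b19⊕b22⊕b23⊕b26⊕b27⊕b30⊕b31 = 1⊕1⊕0⊕0⊕0⊕1⊕0⊕0⊕0⊕1⊕1⊕0⊕0⊕1⊕1⊕1 = 0
s4: b4⊕b5⊕b6⊕b7⊕b12⊕b13⊕b14⊕b15⊕b20⊕b21⊕b22⊕b23⊕b28⊕b29⊕b30⊕b31 = 0⊕0⊕0⊕0⊕0⊕0⊕0⊕0⊕0⊕0⊕1⊕0⊕1⊕1⊕1⊕1 = 1
s8: b8⊕b9⊕b10⊕b11⊕b12⊕b13⊕b14⊕b15⊕b24⊕b25⊕b26⊕b27⊕b28⊕b29⊕b30⊕b31 = 0⊕1⊕0⊕1⊕0⊕0⊕0⊕0⊕1⊕1⊕0⊕1⊕1⊕1⊕1⊕1 = 1
s16: b16⊕b17⊕b18⊕b19⊕b20⊕b21⊕b22⊕b23⊕b24⊕b25⊕b26⊕b27⊕b28⊕b29⊕b30⊕b31 = 0⊕1⊕0⊕1⊕0⊕0⊕1⊕0⊕1⊕1⊕0⊕1⊕1⊕1⊕1⊕1 = 0
Syndrome (s16...s1) = 01101 → position 13.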